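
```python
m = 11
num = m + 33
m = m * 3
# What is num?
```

Trace:
`m = 11` → m = 11
`num = m + 33` → num = 44
`m = m * 3` → m = 33
So num = 44

Answer: 44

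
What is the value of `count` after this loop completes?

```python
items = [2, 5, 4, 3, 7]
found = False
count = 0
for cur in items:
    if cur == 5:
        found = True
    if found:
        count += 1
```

Count elements after first 5 in [2, 5, 4, 3, 7]
`count` takes the values: 0 → 1 → 2 → 3 → 4

Answer: 4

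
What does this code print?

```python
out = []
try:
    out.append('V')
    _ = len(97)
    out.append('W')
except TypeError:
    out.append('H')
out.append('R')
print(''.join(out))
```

Execution trace: 'V' (try body) → 'H' (except TypeError) → 'R' (after the try/except). Output: VHR

Answer: VHR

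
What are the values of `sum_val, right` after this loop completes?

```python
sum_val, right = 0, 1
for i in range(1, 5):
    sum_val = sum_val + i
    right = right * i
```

Sum and factorial of 1 to 4
`sum_val, right` takes the values: (0, 1) → (1, 1) → (3, 1) → (3, 2) → (6, 2) → (6, 6) → (10, 6) → (10, 24)

Answer: 10, 24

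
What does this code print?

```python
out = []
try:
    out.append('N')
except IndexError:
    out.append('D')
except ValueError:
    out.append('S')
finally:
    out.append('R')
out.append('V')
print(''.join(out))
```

Execution trace: 'N' (try body, no exception) → 'R' (finally) → 'V' (after the try/except). Output: NRV

Answer: NRV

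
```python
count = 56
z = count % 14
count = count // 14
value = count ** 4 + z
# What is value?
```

Trace:
`count = 56` → count = 56
`z = count % 14` → z = 0
`count = count // 14` → count = 4
`value = count ** 4 + z` → value = 256
So value = 256

Answer: 256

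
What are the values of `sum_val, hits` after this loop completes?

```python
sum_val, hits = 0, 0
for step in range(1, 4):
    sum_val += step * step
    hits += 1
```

Sum of squares and count
`sum_val, hits` takes the values: (0, 0) → (1, 0) → (1, 1) → (5, 1) → (5, 2) → (14, 2) → (14, 3)

Answer: 14, 3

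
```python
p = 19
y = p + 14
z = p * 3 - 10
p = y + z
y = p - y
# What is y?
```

Trace:
`p = 19` → p = 19
`y = p + 14` → y = 33
`z = p * 3 - 10` → z = 47
`p = y + z` → p = 80
`y = p - y` → y = 47
So y = 47

Answer: 47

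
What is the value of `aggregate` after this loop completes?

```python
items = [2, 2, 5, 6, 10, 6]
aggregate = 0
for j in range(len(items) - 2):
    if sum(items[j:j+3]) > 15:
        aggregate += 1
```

Count windows with sum > 15
`aggregate` takes the values: 0 → 1 → 2

Answer: 2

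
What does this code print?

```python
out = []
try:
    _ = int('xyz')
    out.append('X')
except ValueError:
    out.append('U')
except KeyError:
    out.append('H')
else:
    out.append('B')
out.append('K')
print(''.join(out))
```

Execution trace: 'U' (except ValueError) → 'K' (after the try/except). Output: UK

Answer: UK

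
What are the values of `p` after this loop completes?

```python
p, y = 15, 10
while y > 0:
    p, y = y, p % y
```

GCD of 15 and 10
`p` takes the values: 15 → 10 → 5

Answer: 5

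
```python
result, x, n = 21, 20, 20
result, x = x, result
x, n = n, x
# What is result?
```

Trace:
`result, x, n = 21, 20, 20` → result = 21; x = 20; n = 20
`result, x = x, result` → result = 20; x = 21
`x, n = n, x` → x = 20; n = 21
So result = 20

Answer: 20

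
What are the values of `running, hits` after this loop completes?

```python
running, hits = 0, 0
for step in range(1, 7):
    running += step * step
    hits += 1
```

Sum of squares and count
`running, hits` takes the values: (0, 0) → (1, 0) → (1, 1) → (5, 1) → (5, 2) → (14, 2) → (14, 3) → (30, 3) → (30, 4) → (55, 4) → (55, 5) → (91, 5) → (91, 6)

Answer: 91, 6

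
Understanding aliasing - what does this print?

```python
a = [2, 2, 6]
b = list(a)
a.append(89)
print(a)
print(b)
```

Key concept: list() constructor creates copy.
Step by step:
`a = [2, 2, 6]` → a = [2, 2, 6]
`b = list(a)` → b = [2, 2, 6]
`a.append(89)` → a = [2, 2, 6, 89]
`print(a)` → prints [2, 2, 6, 89]
`print(b)` → prints [2, 2, 6]

Answer:
[2, 2, 6, 89]
[2, 2, 6]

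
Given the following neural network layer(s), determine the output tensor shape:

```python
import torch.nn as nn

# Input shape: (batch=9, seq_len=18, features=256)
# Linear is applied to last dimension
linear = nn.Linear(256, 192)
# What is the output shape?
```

Input: (9, 18, 256) -> Output: (9, 18, 192)

Answer: (9, 18, 192)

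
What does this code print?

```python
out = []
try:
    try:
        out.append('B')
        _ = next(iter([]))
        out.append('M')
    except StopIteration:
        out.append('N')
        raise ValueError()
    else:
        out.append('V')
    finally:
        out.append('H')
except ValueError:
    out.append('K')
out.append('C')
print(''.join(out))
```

Execution trace: 'B' (inner try body) → 'N' (inner except StopIteration) → 'H' (inner finally) → 'K' (outer except ValueError) → 'C' (after the try/except). Output: BNHKC

Answer: BNHKC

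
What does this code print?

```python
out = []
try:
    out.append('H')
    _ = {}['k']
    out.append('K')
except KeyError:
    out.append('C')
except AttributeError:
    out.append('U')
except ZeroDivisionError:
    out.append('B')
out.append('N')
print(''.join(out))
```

Execution trace: 'H' (try body) → 'C' (except KeyError) → 'N' (after the try/except). Output: HCN

Answer: HCN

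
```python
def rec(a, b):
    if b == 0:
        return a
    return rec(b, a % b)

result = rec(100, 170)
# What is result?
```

rec(100, 170) -> rec(170, 100) -> rec(100, 70) -> rec(70, 30) -> rec(30, 10) -> rec(10, 0) -> 10

Answer: 10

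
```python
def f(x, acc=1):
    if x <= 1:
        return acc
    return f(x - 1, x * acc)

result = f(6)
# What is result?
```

Accumulator trace (n, acc): (6, 1) -> (5, 6) -> (4, 30) -> (3, 120) -> (2, 360) -> (1, 720) -> return 720

Answer: 720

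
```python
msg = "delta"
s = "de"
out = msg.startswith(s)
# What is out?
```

Trace:
`msg = "delta"` → msg = 'delta'
`s = "de"` → s = 'de'
`out = msg.startswith(s)` → out = True
So out = True

Answer: True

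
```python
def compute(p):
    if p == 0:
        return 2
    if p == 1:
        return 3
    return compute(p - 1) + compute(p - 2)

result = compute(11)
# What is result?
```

Build up from base cases: compute(0)=2, compute(1)=3, compute(2)=5, compute(3)=8, compute(4)=13, compute(5)=21, compute(6)=34, ..., compute(11)=377

Answer: 377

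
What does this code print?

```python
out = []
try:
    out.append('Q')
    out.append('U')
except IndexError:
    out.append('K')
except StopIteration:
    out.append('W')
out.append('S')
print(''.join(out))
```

Execution trace: 'Q' (try body) → 'U' (try body, no exception) → 'S' (after the try/except). Output: QUS

Answer: QUS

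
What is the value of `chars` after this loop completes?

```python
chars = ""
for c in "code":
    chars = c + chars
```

Reverse 'code'
`chars` takes the values: "" → "c" → "oc" → "doc" → "edoc"

Answer: "edoc"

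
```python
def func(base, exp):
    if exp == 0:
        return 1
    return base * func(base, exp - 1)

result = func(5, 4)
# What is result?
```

func(5, 4) = 5 * 5 * 5 * 5 = 625

Answer: 625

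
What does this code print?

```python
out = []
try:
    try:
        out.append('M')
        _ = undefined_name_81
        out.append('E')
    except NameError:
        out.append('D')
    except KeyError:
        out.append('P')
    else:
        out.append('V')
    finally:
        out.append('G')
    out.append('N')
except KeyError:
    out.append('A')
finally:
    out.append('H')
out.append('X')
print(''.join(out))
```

Execution trace: 'M' (inner try body) → 'D' (inner except NameError) → 'G' (inner finally) → 'N' (try body, no exception) → 'H' (finally) → 'X' (after the try/except). Output: MDGNHX

Answer: MDGNHX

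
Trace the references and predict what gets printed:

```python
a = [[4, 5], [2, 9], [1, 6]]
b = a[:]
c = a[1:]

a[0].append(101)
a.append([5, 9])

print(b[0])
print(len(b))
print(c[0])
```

Key concept: slice with nested mutation.
Step by step:
`a = [[4, 5], [2, 9], [1, 6]]` → a = [[4, 5], [2, 9], [1, 6]]
`b = a[:]` → b = [[4, 5], [2, 9], [1, 6]]
`c = a[1:]` → c = [[2, 9], [1, 6]]
`a[0].append(101)` → a = [[4, 5, 101], [2, 9], [1, 6]]; b = [[4, 5, 101], [2, 9], [1, 6]]
`a.append([5, 9])` → a = [[4, 5, 101], [2, 9], [1, 6], [5, 9]]
`print(b[0])` → prints [4, 5, 101]
`print(len(b))` → prints 3
`print(c[0])` → prints [2, 9]

Answer:
[4, 5, 101]
3
[2, 9]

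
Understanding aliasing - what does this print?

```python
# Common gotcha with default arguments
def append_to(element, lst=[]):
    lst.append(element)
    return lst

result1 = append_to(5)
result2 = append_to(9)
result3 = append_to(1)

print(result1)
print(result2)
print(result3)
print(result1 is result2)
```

Key concept: mutable default argument gotcha.
Step by step:
`result1 = append_to(5)` → result1 = [5]
`result2 = append_to(9)` → result1 = [5, 9] (same object as result2); result2 = [5, 9] (same object as result1)
`result3 = append_to(1)` → result1 = [5, 9, 1] (same object as result2, result3); result2 = [5, 9, 1] (same object as result1, result3); result3 = [5, 9, 1] (same object as result1, result2)
`print(result1)` → prints [5, 9, 1]
`print(result2)` → prints [5, 9, 1]
`print(result3)` → prints [5, 9, 1]
`print(result1 is result2)` → prints True

Answer:
[5, 9, 1]
[5, 9, 1]
[5, 9, 1]
True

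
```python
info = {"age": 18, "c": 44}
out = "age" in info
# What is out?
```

Trace:
`info = {"age": 18, "c": 44}` → info = {'age': 18, 'c': 44}
`out = "age" in info` → out = True
So out = True

Answer: True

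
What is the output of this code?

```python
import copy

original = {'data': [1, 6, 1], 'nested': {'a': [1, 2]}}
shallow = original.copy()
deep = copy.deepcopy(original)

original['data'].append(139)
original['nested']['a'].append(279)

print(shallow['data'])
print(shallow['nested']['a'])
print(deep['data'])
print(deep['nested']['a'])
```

Key concept: comparing shallow vs deep copy.
Step by step:
`original = {'data': [1, 6, 1], 'nested': {'a': [1, 2]}}` → original = {'data': [1, 6, 1], 'nested': {'a': [1, 2]}}
`shallow = original.copy()` → shallow = {'data': [1, 6, 1], 'nested': {'a': [1, 2]}}
`deep = copy.deepcopy(original)` → deep = {'data': [1, 6, 1], 'nested': {'a': [1, 2]}}
`original['data'].append(139)` → original = {'data': [1, 6, 1, 139], 'nested': {'a': [1, 2]}}; shallow = {'data': [1, 6, 1, 139], 'nested': {'a': [1, 2]}}
`original['nested']['a'].append(279)` → original = {'data': [1, 6, 1, 139], 'nested': {'a': [1, 2, 279]}}; shallow = {'data': [1, 6, 1, 139], 'nested': {'a': [1, 2, 279]}}
`print(shallow['data'])` → prints [1, 6, 1, 139]
`print(shallow['nested']['a'])` → prints [1, 2, 279]
`print(deep['data'])` → prints [1, 6, 1]
`print(deep['nested']['a'])` → prints [1, 2]

Answer:
[1, 6, 1, 139]
[1, 2, 279]
[1, 6, 1]
[1, 2]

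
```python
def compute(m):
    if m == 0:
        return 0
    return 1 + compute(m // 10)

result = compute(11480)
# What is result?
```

Count of digits of 11480: 5

Answer: 5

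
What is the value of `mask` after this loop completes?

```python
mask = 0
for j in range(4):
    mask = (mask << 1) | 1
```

Build 4 consecutive 1-bits: 0b1111
`mask` takes the values: 0 → 1 → 3 → 7 → 15

Answer: 15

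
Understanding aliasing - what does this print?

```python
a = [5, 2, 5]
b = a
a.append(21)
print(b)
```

Key concept: basic list aliasing.
Step by step:
`a = [5, 2, 5]` → a = [5, 2, 5]
`b = a` → b = [5, 2, 5] (same object as a)
`a.append(21)` → a = [5, 2, 5, 21] (same object as b); b = [5, 2, 5, 21] (same object as a)
`print(b)` → prints [5, 2, 5, 21]

Answer: [5, 2, 5, 21]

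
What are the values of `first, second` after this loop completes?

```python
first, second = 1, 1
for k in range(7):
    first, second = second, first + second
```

Fibonacci: after 7 iterations
`first, second` takes the values: (1, 1) → (1, 2) → (2, 3) → (3, 5) → (5, 8) → (8, 13) → (13, 21) → (21, 34)

Answer: 21, 34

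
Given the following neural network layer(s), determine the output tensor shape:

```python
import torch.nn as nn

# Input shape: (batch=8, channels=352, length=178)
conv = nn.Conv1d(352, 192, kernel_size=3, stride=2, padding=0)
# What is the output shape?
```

Input: (8, 352, 178) -> Output: (8, 192, 88)

Answer: (8, 192, 88)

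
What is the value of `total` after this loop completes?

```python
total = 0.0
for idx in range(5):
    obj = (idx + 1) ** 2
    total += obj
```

Sum of squared losses 1² + 2² + ... + 5²
`total` takes the values: 0.0 → 1.0 → 5.0 → 14.0 → 30.0 → 55.0

Answer: 55.0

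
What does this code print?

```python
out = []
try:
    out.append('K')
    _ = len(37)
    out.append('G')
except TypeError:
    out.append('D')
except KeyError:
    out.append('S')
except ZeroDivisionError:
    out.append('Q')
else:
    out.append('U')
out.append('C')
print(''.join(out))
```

Execution trace: 'K' (try body) → 'D' (except TypeError) → 'C' (after the try/except). Output: KDC

Answer: KDC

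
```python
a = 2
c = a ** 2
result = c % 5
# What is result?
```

Trace:
`a = 2` → a = 2
`c = a ** 2` → c = 4
`result = c % 5` → result = 4
So result = 4

Answer: 4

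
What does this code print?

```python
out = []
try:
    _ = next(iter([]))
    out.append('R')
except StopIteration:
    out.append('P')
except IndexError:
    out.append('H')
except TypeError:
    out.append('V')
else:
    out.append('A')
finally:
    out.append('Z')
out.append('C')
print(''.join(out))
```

Execution trace: 'P' (except StopIteration) → 'Z' (finally) → 'C' (after the try/except). Output: PZC

Answer: PZC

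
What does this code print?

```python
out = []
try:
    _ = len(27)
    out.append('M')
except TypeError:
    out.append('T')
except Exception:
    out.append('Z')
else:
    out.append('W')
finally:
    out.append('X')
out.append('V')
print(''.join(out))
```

Execution trace: 'T' (except TypeError) → 'X' (finally) → 'V' (after the try/except). Output: TXV

Answer: TXV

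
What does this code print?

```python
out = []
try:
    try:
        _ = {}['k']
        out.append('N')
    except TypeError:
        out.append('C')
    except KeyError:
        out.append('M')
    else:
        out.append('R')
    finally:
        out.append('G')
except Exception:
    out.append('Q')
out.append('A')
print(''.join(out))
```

Execution trace: 'M' (inner except KeyError) → 'G' (inner finally) → 'A' (after the try/except). Output: MGA

Answer: MGA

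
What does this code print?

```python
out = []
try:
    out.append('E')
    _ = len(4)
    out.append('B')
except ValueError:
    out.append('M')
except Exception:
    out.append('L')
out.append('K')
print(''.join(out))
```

Execution trace: 'E' (try body) → 'L' (except Exception) → 'K' (after the try/except). Output: ELK

Answer: ELK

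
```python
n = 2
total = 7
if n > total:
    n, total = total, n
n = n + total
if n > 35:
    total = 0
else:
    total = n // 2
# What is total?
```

Trace:
`n = 2` → n = 2
`total = 7` → total = 7
`if n > total: ...` → n > total is False → no variable changes
`n = n + total` → n = 9
`if n > 35: ...` → n > 35 is False, take else branch → total = 4
So total = 4

Answer: 4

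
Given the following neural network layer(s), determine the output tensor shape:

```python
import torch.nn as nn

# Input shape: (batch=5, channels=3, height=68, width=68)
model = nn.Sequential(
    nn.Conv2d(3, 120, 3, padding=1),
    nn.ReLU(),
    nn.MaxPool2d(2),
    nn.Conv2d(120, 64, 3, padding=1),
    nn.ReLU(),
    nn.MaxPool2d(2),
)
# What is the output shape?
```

Input: (5, 3, 68, 68) -> after first Conv2d: (5, 120, 68, 68) -> after first MaxPool2d: (5, 120, 34, 34) -> after second Conv2d: (5, 64, 34, 34) -> Output: (5, 64, 17, 17)

Answer: (5, 64, 17, 17)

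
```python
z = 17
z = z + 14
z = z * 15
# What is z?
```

Trace:
`z = 17` → z = 17
`z = z + 14` → z = 31
`z = z * 15` → z = 465
So z = 465

Answer: 465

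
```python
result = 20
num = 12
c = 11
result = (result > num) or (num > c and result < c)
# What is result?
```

Trace:
`result = 20` → result = 20
`num = 12` → num = 12
`c = 11` → c = 11
`result = (result > num) or (num > c and result < c)` → result = True
So result = True

Answer: True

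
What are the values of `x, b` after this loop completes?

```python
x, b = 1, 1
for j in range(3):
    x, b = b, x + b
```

Fibonacci: after 3 iterations
`x, b` takes the values: (1, 1) → (1, 2) → (2, 3) → (3, 5)

Answer: 3, 5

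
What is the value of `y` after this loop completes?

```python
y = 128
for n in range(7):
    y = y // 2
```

Halve 7 times: 128 // 2^7 = 1
`y` takes the values: 128 → 64 → 32 → 16 → 8 → 4 → 2 → 1

Answer: 1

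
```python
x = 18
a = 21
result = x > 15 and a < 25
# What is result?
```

Trace:
`x = 18` → x = 18
`a = 21` → a = 21
`result = x > 15 and a < 25` → result = True
So result = True

Answer: True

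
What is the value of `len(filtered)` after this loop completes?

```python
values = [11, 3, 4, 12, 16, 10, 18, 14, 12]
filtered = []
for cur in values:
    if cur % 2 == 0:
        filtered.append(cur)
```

Count even numbers in [11, 3, 4, 12, 16, 10, 18, 14, 12]
`filtered` takes the values: [] → [4] → [4, 12] → [4, 12, 16] → [4, 12, 16, 10] → [4, 12, 16, 10, 18] → [4, 12, 16, 10, 18, 14] → [4, 12, 16, 10, 18, 14, 12]
So `len(filtered)` = 7

Answer: 7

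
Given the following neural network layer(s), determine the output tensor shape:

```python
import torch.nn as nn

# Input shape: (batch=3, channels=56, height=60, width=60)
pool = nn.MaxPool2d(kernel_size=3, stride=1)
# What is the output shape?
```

Input: (3, 56, 60, 60) -> Output: (3, 56, 58, 58)

Answer: (3, 56, 58, 58)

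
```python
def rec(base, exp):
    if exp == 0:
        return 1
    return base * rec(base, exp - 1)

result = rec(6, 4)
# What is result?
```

rec(6, 4) = 6 * 6 * 6 * 6 = 1296

Answer: 1296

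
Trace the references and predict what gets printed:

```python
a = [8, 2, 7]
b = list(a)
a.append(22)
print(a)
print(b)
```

Key concept: list() constructor creates copy.
Step by step:
`a = [8, 2, 7]` → a = [8, 2, 7]
`b = list(a)` → b = [8, 2, 7]
`a.append(22)` → a = [8, 2, 7, 22]
`print(a)` → prints [8, 2, 7, 22]
`print(b)` → prints [8, 2, 7]

Answer:
[8, 2, 7, 22]
[8, 2, 7]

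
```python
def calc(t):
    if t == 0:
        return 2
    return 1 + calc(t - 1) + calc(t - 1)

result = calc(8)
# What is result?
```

calc(t) = 1 + 2·calc(t-1), calc(0)=2. Closed form: (2+1)·2^8 - 1 = 767.

Answer: 767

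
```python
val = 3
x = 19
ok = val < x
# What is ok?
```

Trace:
`val = 3` → val = 3
`x = 19` → x = 19
`ok = val < x` → ok = True
So ok = True

Answer: True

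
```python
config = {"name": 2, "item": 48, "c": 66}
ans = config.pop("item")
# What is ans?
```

Trace:
`config = {"name": 2, "item": 48, "c": 66}` → config = {'name': 2, 'item': 48, 'c': 66}
`ans = config.pop("item")` → config = {'name': 2, 'c': 66}; ans = 48
So ans = 48

Answer: 48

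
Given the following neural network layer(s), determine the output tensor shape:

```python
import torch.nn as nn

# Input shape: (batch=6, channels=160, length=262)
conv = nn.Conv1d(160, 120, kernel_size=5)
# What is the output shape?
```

Input: (6, 160, 262) -> Output: (6, 120, 258)

Answer: (6, 120, 258)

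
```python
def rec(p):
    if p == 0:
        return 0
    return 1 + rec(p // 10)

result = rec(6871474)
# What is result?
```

Count of digits of 6871474: 7

Answer: 7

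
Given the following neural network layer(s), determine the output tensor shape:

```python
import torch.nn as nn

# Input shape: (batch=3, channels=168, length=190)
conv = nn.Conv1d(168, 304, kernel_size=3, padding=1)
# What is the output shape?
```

Input: (3, 168, 190) -> Output: (3, 304, 190)

Answer: (3, 304, 190)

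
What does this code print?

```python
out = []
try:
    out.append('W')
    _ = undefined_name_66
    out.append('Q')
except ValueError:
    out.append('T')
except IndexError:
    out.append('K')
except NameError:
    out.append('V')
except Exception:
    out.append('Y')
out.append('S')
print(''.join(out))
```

Execution trace: 'W' (try body) → 'V' (except NameError) → 'S' (after the try/except). Output: WVS

Answer: WVS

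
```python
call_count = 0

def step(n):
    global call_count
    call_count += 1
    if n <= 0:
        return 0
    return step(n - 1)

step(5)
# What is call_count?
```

Linear recursion stepping by 1: 6 calls from n=5 down to ≤0.

Answer: 6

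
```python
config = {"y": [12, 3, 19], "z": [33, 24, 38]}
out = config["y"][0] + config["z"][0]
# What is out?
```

Trace:
`config = {"y": [12, 3, 19], "z": [33, 24, 38]}` → config = {'y': [12, 3, 19], 'z': [33, 24, 38]}
`out = config["y"][0] + config["z"][0]` → out = 45
So out = 45

Answer: 45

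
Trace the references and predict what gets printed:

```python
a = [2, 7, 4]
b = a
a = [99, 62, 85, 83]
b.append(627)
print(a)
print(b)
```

Key concept: rebinding vs mutation: a is rebound to a new list, b still points at the original.
Step by step:
`a = [2, 7, 4]` → a = [2, 7, 4]
`b = a` → b = [2, 7, 4] (same object as a)
`a = [99, 62, 85, 83]` → a = [99, 62, 85, 83]
`b.append(627)` → b = [2, 7, 4, 627]
`print(a)` → prints [99, 62, 85, 83]
`print(b)` → prints [2, 7, 4, 627]

Answer:
[99, 62, 85, 83]
[2, 7, 4, 627]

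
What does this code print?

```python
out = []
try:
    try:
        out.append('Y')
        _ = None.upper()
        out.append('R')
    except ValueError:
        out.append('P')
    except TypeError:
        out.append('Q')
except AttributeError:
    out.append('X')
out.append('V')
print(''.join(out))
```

Execution trace: 'Y' (try body) → 'X' (outer except AttributeError) → 'V' (after the try/except). Output: YXV

Answer: YXV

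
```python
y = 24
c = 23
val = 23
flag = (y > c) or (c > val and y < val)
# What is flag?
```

Trace:
`y = 24` → y = 24
`c = 23` → c = 23
`val = 23` → val = 23
`flag = (y > c) or (c > val and y < val)` → flag = True
So flag = True

Answer: True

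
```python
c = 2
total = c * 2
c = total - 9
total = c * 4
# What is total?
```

Trace:
`c = 2` → c = 2
`total = c * 2` → total = 4
`c = total - 9` → c = -5
`total = c * 4` → total = -20
So total = -20

Answer: -20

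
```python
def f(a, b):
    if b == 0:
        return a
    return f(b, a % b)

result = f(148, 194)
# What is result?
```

f(148, 194) -> f(194, 148) -> f(148, 46) -> f(46, 10) -> f(10, 6) -> f(6, 4) -> f(4, 2) -> f(2, 0) -> 2

Answer: 2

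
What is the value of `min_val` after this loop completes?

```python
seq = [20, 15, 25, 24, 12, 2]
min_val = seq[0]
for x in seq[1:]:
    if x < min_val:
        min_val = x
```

Minimum of [20, 15, 25, 24, 12, 2]
`min_val` takes the values: 20 → 15 → 12 → 2

Answer: 2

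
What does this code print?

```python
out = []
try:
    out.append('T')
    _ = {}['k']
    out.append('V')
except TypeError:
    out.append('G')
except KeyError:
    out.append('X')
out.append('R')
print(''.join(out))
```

Execution trace: 'T' (try body) → 'X' (except KeyError) → 'R' (after the try/except). Output: TXR

Answer: TXR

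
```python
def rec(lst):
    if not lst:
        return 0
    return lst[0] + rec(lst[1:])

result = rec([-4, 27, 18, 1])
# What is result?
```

(-4) + 27 + 18 + 1 + 0 = 42

Answer: 42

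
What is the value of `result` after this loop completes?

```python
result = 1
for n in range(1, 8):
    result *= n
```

7! = 5040
`result` takes the values: 1 → 2 → 6 → 24 → 120 → 720 → 5040

Answer: 5040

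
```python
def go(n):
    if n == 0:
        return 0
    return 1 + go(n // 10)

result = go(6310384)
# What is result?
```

Count of digits of 6310384: 7

Answer: 7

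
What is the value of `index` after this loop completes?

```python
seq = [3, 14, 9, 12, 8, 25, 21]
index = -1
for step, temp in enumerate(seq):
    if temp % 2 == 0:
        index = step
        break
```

First even number index in [3, 14, 9, 12, 8, 25, 21]
`index` takes the values: -1 → 1

Answer: 1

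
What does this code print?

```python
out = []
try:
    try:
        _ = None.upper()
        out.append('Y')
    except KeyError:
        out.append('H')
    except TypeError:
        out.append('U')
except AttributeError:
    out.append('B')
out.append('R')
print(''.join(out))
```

Execution trace: 'B' (outer except AttributeError) → 'R' (after the try/except). Output: BR

Answer: BR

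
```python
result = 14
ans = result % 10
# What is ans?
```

Trace:
`result = 14` → result = 14
`ans = result % 10` → ans = 4
So ans = 4

Answer: 4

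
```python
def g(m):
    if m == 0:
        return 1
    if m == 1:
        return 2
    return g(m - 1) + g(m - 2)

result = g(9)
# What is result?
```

Build up from base cases: g(0)=1, g(1)=2, g(2)=3, g(3)=5, g(4)=8, g(5)=13, g(6)=21, ..., g(9)=89

Answer: 89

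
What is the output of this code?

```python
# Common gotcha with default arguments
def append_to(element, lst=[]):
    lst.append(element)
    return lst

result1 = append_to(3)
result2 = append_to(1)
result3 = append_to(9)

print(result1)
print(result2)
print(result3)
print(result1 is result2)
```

Key concept: mutable default argument gotcha.
Step by step:
`result1 = append_to(3)` → result1 = [3]
`result2 = append_to(1)` → result1 = [3, 1] (same object as result2); result2 = [3, 1] (same object as result1)
`result3 = append_to(9)` → result1 = [3, 1, 9] (same object as result2, result3); result2 = [3, 1, 9] (same object as result1, result3); result3 = [3, 1, 9] (same object as result1, result2)
`print(result1)` → prints [3, 1, 9]
`print(result2)` → prints [3, 1, 9]
`print(result3)` → prints [3, 1, 9]
`print(result1 is result2)` → prints True

Answer:
[3, 1, 9]
[3, 1, 9]
[3, 1, 9]
True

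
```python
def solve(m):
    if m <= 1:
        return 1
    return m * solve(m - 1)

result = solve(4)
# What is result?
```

solve(4) = 4 * 3 * 2 * 1 = 24

Answer: 24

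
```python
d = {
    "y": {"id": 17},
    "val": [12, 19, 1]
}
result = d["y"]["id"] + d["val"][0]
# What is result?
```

Trace:
`d = { ...` → d = {'y': {'id': 17}, 'val': [12, 19, 1]}
`result = d["y"]["id"] + d["val"][0]` → result = 29
So result = 29

Answer: 29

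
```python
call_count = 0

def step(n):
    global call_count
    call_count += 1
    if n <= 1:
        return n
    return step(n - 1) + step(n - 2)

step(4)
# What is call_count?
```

Calls(n) = 1 + Calls(n-1) + Calls(n-2); Calls(0)=Calls(1)=1. For n=4 this gives 9.

Answer: 9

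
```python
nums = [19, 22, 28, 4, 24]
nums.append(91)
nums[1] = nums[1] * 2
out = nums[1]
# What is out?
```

Trace:
`nums = [19, 22, 28, 4, 24]` → nums = [19, 22, 28, 4, 24]
`nums.append(91)` → nums = [19, 22, 28, 4, 24, 91]
`nums[1] = nums[1] * 2` → nums = [19, 44, 28, 4, 24, 91]
`out = nums[1]` → out = 44
So out = 44

Answer: 44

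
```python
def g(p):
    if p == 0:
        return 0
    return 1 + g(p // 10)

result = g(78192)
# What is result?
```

Count of digits of 78192: 5

Answer: 5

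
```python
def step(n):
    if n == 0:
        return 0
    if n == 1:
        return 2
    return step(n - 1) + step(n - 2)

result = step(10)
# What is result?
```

Build up from base cases: step(0)=0, step(1)=2, step(2)=2, step(3)=4, step(4)=6, step(5)=10, step(6)=16, ..., step(10)=110

Answer: 110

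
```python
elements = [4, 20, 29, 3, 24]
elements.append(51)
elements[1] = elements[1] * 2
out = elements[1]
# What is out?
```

Trace:
`elements = [4, 20, 29, 3, 24]` → elements = [4, 20, 29, 3, 24]
`elements.append(51)` → elements = [4, 20, 29, 3, 24, 51]
`elements[1] = elements[1] * 2` → elements = [4, 40, 29, 3, 24, 51]
`out = elements[1]` → out = 40
So out = 40

Answer: 40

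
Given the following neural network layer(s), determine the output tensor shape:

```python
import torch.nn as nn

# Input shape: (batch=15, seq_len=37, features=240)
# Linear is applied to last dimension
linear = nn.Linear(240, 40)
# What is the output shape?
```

Input: (15, 37, 240) -> Output: (15, 37, 40)

Answer: (15, 37, 40)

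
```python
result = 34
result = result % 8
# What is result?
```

Trace:
`result = 34` → result = 34
`result = result % 8` → result = 2
So result = 2

Answer: 2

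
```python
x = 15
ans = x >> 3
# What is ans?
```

Trace:
`x = 15` → x = 15
`ans = x >> 3` → ans = 1
So ans = 1

Answer: 1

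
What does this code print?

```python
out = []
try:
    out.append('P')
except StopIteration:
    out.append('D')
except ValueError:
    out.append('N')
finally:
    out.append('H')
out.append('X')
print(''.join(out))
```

Execution trace: 'P' (try body, no exception) → 'H' (finally) → 'X' (after the try/except). Output: PHX

Answer: PHX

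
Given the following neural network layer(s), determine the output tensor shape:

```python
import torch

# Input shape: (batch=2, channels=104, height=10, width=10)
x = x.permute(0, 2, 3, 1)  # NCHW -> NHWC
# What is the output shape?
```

Input: (2, 104, 10, 10) -> Output: (2, 10, 10, 104)

Answer: (2, 10, 10, 104)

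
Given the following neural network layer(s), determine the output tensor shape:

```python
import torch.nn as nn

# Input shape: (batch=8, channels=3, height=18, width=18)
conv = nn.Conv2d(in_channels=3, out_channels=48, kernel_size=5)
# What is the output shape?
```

Input: (8, 3, 18, 18) -> Output: (8, 48, 14, 14)

Answer: (8, 48, 14, 14)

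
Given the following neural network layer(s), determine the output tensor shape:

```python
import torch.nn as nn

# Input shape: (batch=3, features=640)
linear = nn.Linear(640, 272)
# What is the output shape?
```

Input: (3, 640) -> Output: (3, 272)

Answer: (3, 272)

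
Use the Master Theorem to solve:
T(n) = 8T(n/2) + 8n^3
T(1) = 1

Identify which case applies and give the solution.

a=8, b=2, f(n)=8n^3. log_2(8) = 3. Since c=3 = 3, Case 2 applies: T(n) = Θ(n^log_b(a) · log n) = O(n^3 log n).

Answer: O(n^3 log n) - Case 2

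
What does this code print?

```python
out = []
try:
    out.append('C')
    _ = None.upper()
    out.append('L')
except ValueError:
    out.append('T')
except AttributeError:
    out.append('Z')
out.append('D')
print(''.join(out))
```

Execution trace: 'C' (try body) → 'Z' (except AttributeError) → 'D' (after the try/except). Output: CZD

Answer: CZD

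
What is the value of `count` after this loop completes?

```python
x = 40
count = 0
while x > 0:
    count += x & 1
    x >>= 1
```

Count set bits in 40 (binary: 0b101000)
`count` takes the values: 0 → 1 → 2

Answer: 2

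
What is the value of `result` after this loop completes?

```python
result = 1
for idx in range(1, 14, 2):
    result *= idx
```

Product of 1, 3, 5, ... up to 13
`result` takes the values: 1 → 3 → 15 → 105 → 945 → 10395 → 135135

Answer: 135135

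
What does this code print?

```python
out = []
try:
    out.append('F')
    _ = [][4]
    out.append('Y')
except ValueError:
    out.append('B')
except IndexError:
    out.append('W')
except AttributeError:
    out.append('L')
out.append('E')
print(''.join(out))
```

Execution trace: 'F' (try body) → 'W' (except IndexError) → 'E' (after the try/except). Output: FWE

Answer: FWE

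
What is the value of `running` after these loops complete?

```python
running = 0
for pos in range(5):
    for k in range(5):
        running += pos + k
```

Sum of all pos+k for pos,k in 5x5
`running` takes the values: 0 → 1 → 3 → 6 → 10 → 11 → 13 → 16 → 20 → 25 → 27 → 30 → 34 → 39 → 45 → 48 → 52 → 57 → 63 → 70 → 74 → 79 → 85 → 92 → 100

Answer: 100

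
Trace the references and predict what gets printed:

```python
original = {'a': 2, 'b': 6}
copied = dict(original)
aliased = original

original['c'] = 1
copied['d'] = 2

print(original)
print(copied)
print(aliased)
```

Key concept: dict() creates copy, assignment creates alias.
Step by step:
`original = {'a': 2, 'b': 6}` → original = {'a': 2, 'b': 6}
`copied = dict(original)` → copied = {'a': 2, 'b': 6}
`aliased = original` → aliased = {'a': 2, 'b': 6} (same object as original)
`original['c'] = 1` → original = {'a': 2, 'b': 6, 'c': 1} (same object as aliased); aliased = {'a': 2, 'b': 6, 'c': 1} (same object as original)
`copied['d'] = 2` → copied = {'a': 2, 'b': 6, 'd': 2}
`print(original)` → prints {'a': 2, 'b': 6, 'c': 1}
`print(copied)` → prints {'a': 2, 'b': 6, 'd': 2}
`print(aliased)` → prints {'a': 2, 'b': 6, 'c': 1}

Answer:
{'a': 2, 'b': 6, 'c': 1}
{'a': 2, 'b': 6, 'd': 2}
{'a': 2, 'b': 6, 'c': 1}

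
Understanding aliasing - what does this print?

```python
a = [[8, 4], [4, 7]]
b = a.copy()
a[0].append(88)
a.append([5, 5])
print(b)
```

Key concept: shallow copy with nested lists.
Step by step:
`a = [[8, 4], [4, 7]]` → a = [[8, 4], [4, 7]]
`b = a.copy()` → b = [[8, 4], [4, 7]]
`a[0].append(88)` → a = [[8, 4, 88], [4, 7]]; b = [[8, 4, 88], [4, 7]]
`a.append([5, 5])` → a = [[8, 4, 88], [4, 7], [5, 5]]
`print(b)` → prints [[8, 4, 88], [4, 7]]

Answer: [[8, 4, 88], [4, 7]]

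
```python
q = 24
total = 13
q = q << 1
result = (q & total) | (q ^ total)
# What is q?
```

Trace:
`q = 24` → q = 24
`total = 13` → total = 13
`q = q << 1` → q = 48
`result = (q & total) | (q ^ total)` → result = 61
So q = 48

Answer: 48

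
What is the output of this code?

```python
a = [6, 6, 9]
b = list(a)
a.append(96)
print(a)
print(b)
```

Key concept: list() constructor creates copy.
Step by step:
`a = [6, 6, 9]` → a = [6, 6, 9]
`b = list(a)` → b = [6, 6, 9]
`a.append(96)` → a = [6, 6, 9, 96]
`print(a)` → prints [6, 6, 9, 96]
`print(b)` → prints [6, 6, 9]

Answer:
[6, 6, 9, 96]
[6, 6, 9]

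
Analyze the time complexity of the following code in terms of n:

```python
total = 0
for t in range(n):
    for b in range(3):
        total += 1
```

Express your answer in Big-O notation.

Each loop level contributes: n × 1. Multiplying the contributions gives O(n).

Answer: O(n)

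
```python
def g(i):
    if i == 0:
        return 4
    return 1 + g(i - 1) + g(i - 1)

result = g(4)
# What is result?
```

g(i) = 1 + 2·g(i-1), g(0)=4. Closed form: (4+1)·2^4 - 1 = 79.

Answer: 79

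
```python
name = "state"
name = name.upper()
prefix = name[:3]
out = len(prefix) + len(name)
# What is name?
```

Trace:
`name = "state"` → name = 'state'
`name = name.upper()` → name = 'STATE'
`prefix = name[:3]` → prefix = 'STA'
`out = len(prefix) + len(name)` → out = 8
So name = 'STATE'

Answer: 'STATE'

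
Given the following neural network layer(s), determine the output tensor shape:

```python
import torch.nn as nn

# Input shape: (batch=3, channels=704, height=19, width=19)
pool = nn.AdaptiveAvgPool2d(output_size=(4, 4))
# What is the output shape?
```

Input: (3, 704, 19, 19) -> Output: (3, 704, 4, 4)

Answer: (3, 704, 4, 4)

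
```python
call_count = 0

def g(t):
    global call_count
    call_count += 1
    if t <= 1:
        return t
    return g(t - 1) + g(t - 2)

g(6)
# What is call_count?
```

Calls(t) = 1 + Calls(t-1) + Calls(t-2); Calls(0)=Calls(1)=1. For t=6 this gives 25.

Answer: 25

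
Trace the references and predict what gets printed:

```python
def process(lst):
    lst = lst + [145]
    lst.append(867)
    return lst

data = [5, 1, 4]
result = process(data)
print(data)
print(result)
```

Key concept: rebinding parameter vs mutation.
Step by step:
`data = [5, 1, 4]` → data = [5, 1, 4]
`result = process(data)` → result = [5, 1, 4, 145, 867]
`print(data)` → prints [5, 1, 4]
`print(result)` → prints [5, 1, 4, 145, 867]

Answer:
[5, 1, 4]
[5, 1, 4, 145, 867]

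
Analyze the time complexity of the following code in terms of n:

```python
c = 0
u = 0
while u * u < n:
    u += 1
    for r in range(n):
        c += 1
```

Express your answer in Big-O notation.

Each loop level contributes: √n × n. Multiplying the contributions gives O(n√n).

Answer: O(n√n)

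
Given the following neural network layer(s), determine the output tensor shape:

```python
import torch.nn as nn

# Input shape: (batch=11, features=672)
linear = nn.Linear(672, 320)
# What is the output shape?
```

Input: (11, 672) -> Output: (11, 320)

Answer: (11, 320)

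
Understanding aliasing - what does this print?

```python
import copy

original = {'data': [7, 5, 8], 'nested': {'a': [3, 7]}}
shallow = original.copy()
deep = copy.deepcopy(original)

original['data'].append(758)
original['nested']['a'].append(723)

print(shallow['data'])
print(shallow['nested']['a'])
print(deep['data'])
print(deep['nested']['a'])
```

Key concept: comparing shallow vs deep copy.
Step by step:
`original = {'data': [7, 5, 8], 'nested': {'a': [3, 7]}}` → original = {'data': [7, 5, 8], 'nested': {'a': [3, 7]}}
`shallow = original.copy()` → shallow = {'data': [7, 5, 8], 'nested': {'a': [3, 7]}}
`deep = copy.deepcopy(original)` → deep = {'data': [7, 5, 8], 'nested': {'a': [3, 7]}}
`original['data'].append(758)` → original = {'data': [7, 5, 8, 758], 'nested': {'a': [3, 7]}}; shallow = {'data': [7, 5, 8, 758], 'nested': {'a': [3, 7]}}
`original['nested']['a'].append(723)` → original = {'data': [7, 5, 8, 758], 'nested': {'a': [3, 7, 723]}}; shallow = {'data': [7, 5, 8, 758], 'nested': {'a': [3, 7, 723]}}
`print(shallow['data'])` → prints [7, 5, 8, 758]
`print(shallow['nested']['a'])` → prints [3, 7, 723]
`print(deep['data'])` → prints [7, 5, 8]
`print(deep['nested']['a'])` → prints [3, 7]

Answer:
[7, 5, 8, 758]
[3, 7, 723]
[7, 5, 8]
[3, 7]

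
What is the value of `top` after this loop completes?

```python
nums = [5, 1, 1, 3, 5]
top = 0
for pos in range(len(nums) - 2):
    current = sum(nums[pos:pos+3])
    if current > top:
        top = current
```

Max sum of 3-element window in [5, 1, 1, 3, 5]
`top` takes the values: 0 → 7 → 9

Answer: 9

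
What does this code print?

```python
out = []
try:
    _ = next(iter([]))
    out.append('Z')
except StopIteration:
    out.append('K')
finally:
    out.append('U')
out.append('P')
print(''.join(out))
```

Execution trace: 'K' (except StopIteration) → 'U' (finally) → 'P' (after the try/except). Output: KUP

Answer: KUP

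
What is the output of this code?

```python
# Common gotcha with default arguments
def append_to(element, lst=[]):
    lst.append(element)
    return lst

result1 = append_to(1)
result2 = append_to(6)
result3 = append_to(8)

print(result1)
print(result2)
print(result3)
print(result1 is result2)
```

Key concept: mutable default argument gotcha.
Step by step:
`result1 = append_to(1)` → result1 = [1]
`result2 = append_to(6)` → result1 = [1, 6] (same object as result2); result2 = [1, 6] (same object as result1)
`result3 = append_to(8)` → result1 = [1, 6, 8] (same object as result2, result3); result2 = [1, 6, 8] (same object as result1, result3); result3 = [1, 6, 8] (same object as result1, result2)
`print(result1)` → prints [1, 6, 8]
`print(result2)` → prints [1, 6, 8]
`print(result3)` → prints [1, 6, 8]
`print(result1 is result2)` → prints True

Answer:
[1, 6, 8]
[1, 6, 8]
[1, 6, 8]
True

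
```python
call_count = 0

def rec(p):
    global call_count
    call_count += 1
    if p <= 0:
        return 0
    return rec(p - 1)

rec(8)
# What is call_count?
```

Linear recursion stepping by 1: 9 calls from p=8 down to ≤0.

Answer: 9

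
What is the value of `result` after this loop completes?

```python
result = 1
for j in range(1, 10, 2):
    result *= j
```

Product of 1, 3, 5, ... up to 9
`result` takes the values: 1 → 3 → 15 → 105 → 945

Answer: 945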